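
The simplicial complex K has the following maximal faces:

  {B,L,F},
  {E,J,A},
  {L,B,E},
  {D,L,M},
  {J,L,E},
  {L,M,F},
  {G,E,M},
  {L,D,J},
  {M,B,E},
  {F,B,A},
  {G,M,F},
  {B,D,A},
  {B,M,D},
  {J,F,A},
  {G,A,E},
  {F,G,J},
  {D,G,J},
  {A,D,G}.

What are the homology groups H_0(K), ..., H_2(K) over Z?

We work with the vertex ordering A < B < D < E < F < G < J < L < M. The simplices of K, each written with vertices in increasing order, are:

  0-simplices (9): A, B, D, E, F, G, J, L, M
  1-simplices (27): AB, AD, AE, AF, AG, AJ, BD, BE, BF, BL, BM, DG, DJ, DL, DM, EG, EJ, EL, EM, FG, FJ, FL, FM, GJ, GM, JL, LM
  2-simplices (18): ABD, ABF, ADG, AEG, AEJ, AFJ, BDM, BEL, BEM, BFL, DGJ, DJL, DLM, EGM, EJL, FGJ, FGM, FLM

so the chain groups are C_0 ≅ Z^9, C_1 ≅ Z^27, C_2 ≅ Z^18.

The boundary map ∂_1: C_1 → C_0 sends each edge [p,q] (with p < q) to q − p. For instance
  ∂GJ = J − G.
This gives a 9×27 integer matrix of rank 8; reducing to Smith normal form yields diagonal entries (1,1,1,1,1,1,1,1).

The boundary map ∂_2: C_2 → C_1 acts by ∂[p,q,r] = [q,r] − [p,r] + [p,q]. For instance
  ∂DJL = JL − DL + DJ,
  ∂ABD = BD − AD + AB.
As a 27×18 matrix over Z this has rank 18, with invariant factors (1,1,1,1,1,1,1,1,1,1,1,1,1,1,1,1,1,2).

Reading off H_k = ker ∂_k / im ∂_{k+1}:

  H_0: rank C_0 − rank ∂_1 = 9 − 8 = 1, and the invariant factors of ∂_1 are all 1, so H_0 = Z.
  H_1: rank ker ∂_1 − rank ∂_2 = (27 − 8) − 18 = 1, and ∂_2 has invariant factor 2 > 1, so H_1 = Z ⊕ Z/2Z.
  H_2: rank ker ∂_2 − rank ∂_3 = (18 − 18) − 0 = 0, and there is no ∂_3, so H_2 = 0.

(K is a triangulation of the Klein bottle.)

H_0 = Z,  H_1 = Z ⊕ Z/2Z,  H_2 = 0.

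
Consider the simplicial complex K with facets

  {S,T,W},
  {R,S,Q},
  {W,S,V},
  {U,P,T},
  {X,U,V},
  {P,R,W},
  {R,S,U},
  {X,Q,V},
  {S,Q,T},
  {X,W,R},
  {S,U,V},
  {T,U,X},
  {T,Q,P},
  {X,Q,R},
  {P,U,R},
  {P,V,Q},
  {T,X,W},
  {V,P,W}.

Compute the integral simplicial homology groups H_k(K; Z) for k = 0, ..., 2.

H_0 ≅ Z,  H_1 ≅ Z^2,  H_2 ≅ Z.

Take the total order P < Q < R < S < T < U < V < W < X on the vertex set. Then K (dimension 2) consists of the simplices:

  0-simplices (9): P, Q, R, S, T, U, V, W, X
  1-simplices (27): PQ, PR, PT, PU, PV, PW, QR, QS, QT, QV, QX, RS, RU, RW, RX, ST, SU, SV, SW, TU, TW, TX, UV, UX, VW, VX, WX
  2-simplices (18): PQT, PQV, PRU, PRW, PTU, PVW, QRS, QRX, QST, QVX, RSU, RWX, STW, SUV, SVW, TUX, TWX, UVX

so the chain groups are C_0 ≅ Z^9, C_1 ≅ Z^27, C_2 ≅ Z^18.

Boundary ∂_1: C_1 → C_0 maps an edge to its endpoints' difference, ∂[p,q] = q − p. For instance
  ∂PW = W − P.
The 9×27 boundary matrix has rank 8 and Smith normal form diag(1,1,1,1,1,1,1,1).

∂_2: C_2 → C_1 sends each 2-simplex [p,q,r] to [q,r] − [p,r] + [p,q]. For instance
  ∂QRX = RX − QX + QR,
  ∂RSU = SU − RU + RS.
The 27×18 boundary matrix has rank 17 and Smith normal form diag(1,1,1,1,1,1,1,1,1,1,1,1,1,1,1,1,1).

Reading off H_k = ker ∂_k / im ∂_{k+1}:

  H_0: rank C_0 − rank ∂_1 = 9 − 8 = 1, and the invariant factors of ∂_1 are all 1, so H_0 ≅ Z.
  H_1: rank ker ∂_1 − rank ∂_2 = (27 − 8) − 17 = 2, and the invariant factors of ∂_2 are all 1, so H_1 ≅ Z^2.
  H_2: rank ker ∂_2 − rank ∂_3 = (18 − 17) − 0 = 1, and there is no ∂_3, so H_2 ≅ Z.

As a check, the Euler characteristic is 9 − 27 + 18 = 0, which agrees with 1 − 2 + 1 = 0.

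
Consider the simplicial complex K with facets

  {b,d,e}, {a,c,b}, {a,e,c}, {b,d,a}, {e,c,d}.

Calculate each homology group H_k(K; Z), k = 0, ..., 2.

We work with the vertex ordering a < b < c < d < e. The simplices of K, each written with vertices in increasing order, are:

  0-simplices (5): a, b, c, d, e
  1-simplices (10): ab, ac, ad, ae, bc, bd, be, cd, ce, de
  2-simplices (5): abc, abd, ace, bde, cde

so the chain groups are C_0 ≅ Z^5, C_1 ≅ Z^10, C_2 ≅ Z^5.

∂_1: C_1 → C_0 sends each edge [p,q] (with p < q) to q − p.
The 5×10 boundary matrix has rank 4 and Smith normal form diag(1,1,1,1).

The boundary map ∂_2: C_2 → C_1 sends each 2-simplex [p,q,r] to [q,r] − [p,r] + [p,q]. For instance
  ∂abc = bc − ac + ab,
  ∂bde = de − be + bd.
This gives a 10×5 integer matrix of rank 5; reducing to Smith normal form yields diagonal entries (1,1,1,1,1).

Reading off H_k = ker ∂_k / im ∂_{k+1}:

  H_0: rank C_0 − rank ∂_1 = 5 − 4 = 1, and the invariant factors of ∂_1 are all 1, so H_0 ≅ Z.
  H_1: rank ker ∂_1 − rank ∂_2 = (10 − 4) − 5 = 1, and the invariant factors of ∂_2 are all 1, so H_1 ≅ Z.
  H_2: rank ker ∂_2 − rank ∂_3 = (5 − 5) − 0 = 0, and there is no ∂_3, so H_2 ≅ 0.

As a check, the Euler characteristic is 5 − 10 + 5 = 0, which agrees with 1 − 1 + 0 = 0.

H_0 = Z,  H_1 = Z,  H_2 = 0.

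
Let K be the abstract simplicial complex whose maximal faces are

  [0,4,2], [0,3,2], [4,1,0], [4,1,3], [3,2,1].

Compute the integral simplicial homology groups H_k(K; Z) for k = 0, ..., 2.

K has 5 vertices, 10 edges, 5 triangles.
rank ∂_0 = 0, rank ∂_1 = 4 ⇒ b_0 = 5 − 0 − 4 = 1; all invariant factors of ∂_1 are 1 so no torsion. So H_0 ≅ Z.
rank ∂_1 = 4, rank ∂_2 = 5 ⇒ b_1 = 10 − 4 − 5 = 1; all invariant factors of ∂_2 are 1 so no torsion. So H_1 ≅ Z.
rank ∂_2 = 5, rank ∂_3 = 0 ⇒ b_2 = 5 − 5 − 0 = 0. So H_2 ≅ 0.

H_0 ≅ Z,  H_1 ≅ Z,  H_2 = 0.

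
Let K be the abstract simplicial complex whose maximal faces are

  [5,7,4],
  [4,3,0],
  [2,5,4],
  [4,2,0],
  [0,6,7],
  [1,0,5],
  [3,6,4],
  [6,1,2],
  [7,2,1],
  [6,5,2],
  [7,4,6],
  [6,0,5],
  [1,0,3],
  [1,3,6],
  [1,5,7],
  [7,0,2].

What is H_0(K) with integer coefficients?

Fix the vertex order 0 < 1 < 2 < 3 < 4 < 5 < 6 < 7 and write every simplex with vertices in increasing order. Then dim K = 2 and the simplices of K are:

  0-simplices (8): [0], [1], [2], [3], [4], [5], [6], [7]
  1-simplices (24): (24 of them)
  2-simplices (16): [0,1,3], [0,1,5], [0,2,4], [0,2,7], [0,3,4], [0,5,6], [0,6,7], [1,2,6], [1,2,7], [1,3,6], [1,5,7], [2,4,5], [2,5,6], [3,4,6], [4,5,7], [4,6,7]

Hence C_0 ≅ Z^8, C_1 ≅ Z^24, C_2 ≅ Z^16.

The boundary map ∂_1: C_1 → C_0 sends each edge [p,q] (with p < q) to q − p.
As a 8×24 matrix over Z this has rank 7, with invariant factors (1,1,1,1,1,1,1).

The boundary map ∂_2: C_2 → C_1 acts by ∂[p,q,r] = [q,r] − [p,r] + [p,q]. For instance
  ∂[0,6,7] = [6,7] − [0,7] + [0,6],
  ∂[1,5,7] = [5,7] − [1,7] + [1,5].
The resulting 24×16 matrix has rank 15, and its Smith normal form has invariant factors (1,1,1,1,1,1,1,1,1,1,1,1,1,1,1).

Computing H_k = (kernel of ∂_k) / (image of ∂_{k+1}):

  H_0: rank C_0 − rank ∂_1 = 8 − 7 = 1, and the invariant factors of ∂_1 are all 1, so H_0 ≅ Z.

H_0 = Z.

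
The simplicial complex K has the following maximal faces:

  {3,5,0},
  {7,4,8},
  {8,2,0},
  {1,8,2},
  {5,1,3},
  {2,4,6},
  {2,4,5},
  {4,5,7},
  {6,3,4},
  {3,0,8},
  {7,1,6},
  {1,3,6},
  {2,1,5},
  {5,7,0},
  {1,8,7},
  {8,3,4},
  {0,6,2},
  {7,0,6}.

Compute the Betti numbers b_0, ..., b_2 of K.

b_0 = 1, b_1 = 2, b_2 = 1.

Order the vertices as 0 < 1 < 2 < 3 < 4 < 5 < 6 < 7 < 8. Listing each simplex with vertices in this order, K has dimension 2 with simplices:

  0-simplices (9): [0], [1], [2], [3], [4], [5], [6], [7], [8]
  1-simplices (27): (27 of them)
  2-simplices (18): [0,2,6], [0,2,8], [0,3,5], [0,3,8], [0,5,7], [0,6,7], [1,2,5], [1,2,8], [1,3,5], [1,3,6], [1,6,7], [1,7,8], [2,4,5], [2,4,6], [3,4,6], [3,4,8], [4,5,7], [4,7,8]

giving chain groups C_0 ≅ Z^9, C_1 ≅ Z^27, C_2 ≅ Z^18.

Boundary ∂_1: C_1 → C_0 sends each edge [p,q] (with p < q) to q − p.
The resulting 9×27 matrix has rank 8, and its Smith normal form has invariant factors (1,1,1,1,1,1,1,1).

∂_2: C_2 → C_1 sends each 2-simplex [p,q,r] to [q,r] − [p,r] + [p,q]. For instance
  ∂[1,7,8] = [7,8] − [1,8] + [1,7],
  ∂[3,4,6] = [4,6] − [3,6] + [3,4].
This gives a 27×18 integer matrix of rank 17; reducing to Smith normal form yields diagonal entries (1,1,1,1,1,1,1,1,1,1,1,1,1,1,1,1,1).

Now H_k = ker ∂_k / im ∂_{k+1}, so:

  H_0: rank C_0 − rank ∂_1 = 9 − 8 = 1, and the invariant factors of ∂_1 are all 1, so H_0 ≅ Z.
  H_1: rank ker ∂_1 − rank ∂_2 = (27 − 8) − 17 = 2, and the invariant factors of ∂_2 are all 1, so H_1 ≅ Z^2.
  H_2: rank ker ∂_2 − rank ∂_3 = (18 − 17) − 0 = 1, and there is no ∂_3, so H_2 ≅ Z.

As a check, the Euler characteristic is 9 − 27 + 18 = 0, which agrees with 1 − 2 + 1 = 0.
(K is a triangulation of the torus T^2.)

Hence the Betti numbers are b_0 = 1, b_1 = 2, b_2 = 1.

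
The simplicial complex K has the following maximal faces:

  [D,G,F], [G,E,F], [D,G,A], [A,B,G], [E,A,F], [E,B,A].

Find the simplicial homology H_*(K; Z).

H_0 ≅ Z,  H_1 ≅ Z,  H_2 = 0.

Fix the vertex order A < B < D < E < F < G and write every simplex with vertices in increasing order. Then dim K = 2 and the simplices of K are:

  0-simplices (6): A, B, D, E, F, G
  1-simplices (12): AB, AD, AE, AF, AG, BE, BG, DF, DG, EF, EG, FG
  2-simplices (6): ABE, ABG, ADG, AEF, DFG, EFG

so the chain groups are C_0 ≅ Z^6, C_1 ≅ Z^12, C_2 ≅ Z^6.

Boundary ∂_1: C_1 → C_0 is given by ∂[p,q] = [q] − [p]. For instance
  ∂AB = B − A.
The 6×12 boundary matrix has rank 5 and Smith normal form diag(1,1,1,1,1).

Boundary ∂_2: C_2 → C_1 sends each 2-simplex [p,q,r] to [q,r] − [p,r] + [p,q]. For instance
  ∂ADG = DG − AG + AD,
  ∂ABG = BG − AG + AB.
The resulting 12×6 matrix has rank 6, and its Smith normal form has invariant factors (1,1,1,1,1,1).

Now H_k = ker ∂_k / im ∂_{k+1}, so:

  H_0: rank C_0 − rank ∂_1 = 6 − 5 = 1, and the invariant factors of ∂_1 are all 1, so H_0 ≅ Z.
  H_1: rank ker ∂_1 − rank ∂_2 = (12 − 5) − 6 = 1, and the invariant factors of ∂_2 are all 1, so H_1 ≅ Z.
  H_2: rank ker ∂_2 − rank ∂_3 = (6 − 6) − 0 = 0, and there is no ∂_3, so H_2 ≅ 0.

As a check, the Euler characteristic is 6 − 12 + 6 = 0, which agrees with 1 − 1 + 0 = 0.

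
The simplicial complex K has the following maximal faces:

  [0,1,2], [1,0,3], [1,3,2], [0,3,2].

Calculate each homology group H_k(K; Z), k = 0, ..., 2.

K has 4 vertices, 6 edges, 4 triangles.
rank ∂_0 = 0, rank ∂_1 = 3 ⇒ b_0 = 4 − 0 − 3 = 1; all invariant factors of ∂_1 are 1 so no torsion. So H_0 ≅ Z.
rank ∂_1 = 3, rank ∂_2 = 3 ⇒ b_1 = 6 − 3 − 3 = 0; all invariant factors of ∂_2 are 1 so no torsion. So H_1 ≅ 0.
rank ∂_2 = 3, rank ∂_3 = 0 ⇒ b_2 = 4 − 3 − 0 = 1. So H_2 ≅ Z.

H_0 ≅ Z,  H_1 = 0,  H_2 ≅ Z.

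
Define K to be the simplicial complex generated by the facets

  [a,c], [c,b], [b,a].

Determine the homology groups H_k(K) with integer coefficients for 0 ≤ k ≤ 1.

H_0 ≅ Z,  H_1 ≅ Z.

Order the vertices as a < b < c. Listing each simplex with vertices in this order, K has dimension 1 with simplices:

  0-simplices (3): a, b, c
  1-simplices (3): ab, ac, bc

so the chain groups are C_0 ≅ Z^3, C_1 ≅ Z^3.

Boundary ∂_1: C_1 → C_0 maps an edge to its endpoints' difference, ∂[p,q] = q − p. For instance
  ∂bc = c − b.
This gives a 3×3 integer matrix of rank 2; reducing to Smith normal form yields diagonal entries (1,1).

Now H_k = ker ∂_k / im ∂_{k+1}, so:

  H_0: rank C_0 − rank ∂_1 = 3 − 2 = 1, and the invariant factors of ∂_1 are all 1, so H_0 ≅ Z.
  H_1: rank ker ∂_1 − rank ∂_2 = (3 − 2) − 0 = 1, and there is no ∂_2, so H_1 ≅ Z.

As a check, the Euler characteristic is 3 − 3 = 0, which agrees with 1 − 1 = 0.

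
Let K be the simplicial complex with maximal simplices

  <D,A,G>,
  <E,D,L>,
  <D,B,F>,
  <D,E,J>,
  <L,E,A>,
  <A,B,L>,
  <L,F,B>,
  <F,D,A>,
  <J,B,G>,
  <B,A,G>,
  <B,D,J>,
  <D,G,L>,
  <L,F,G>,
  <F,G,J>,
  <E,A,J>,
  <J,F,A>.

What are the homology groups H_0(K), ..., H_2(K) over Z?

Order the vertices as A < B < D < E < F < G < J < L. Listing each simplex with vertices in this order, K has dimension 2 with simplices:

  0-simplices (8): A, B, D, E, F, G, J, L
  1-simplices (24): AB, AD, AE, AF, AG, AJ, AL, BD, BF, BG, BJ, BL, DE, DF, DG, DJ, DL, EJ, EL, FG, FJ, FL, GJ, GL
  2-simplices (16): ABG, ABL, ADF, ADG, AEJ, AEL, AFJ, BDF, BDJ, BFL, BGJ, DEJ, DEL, DGL, FGJ, FGL

Hence C_0 ≅ Z^8, C_1 ≅ Z^24, C_2 ≅ Z^16.

Boundary ∂_1: C_1 → C_0 is given by ∂[p,q] = [q] − [p]. For instance
  ∂AL = L − A.
This gives a 8×24 integer matrix of rank 7; reducing to Smith normal form yields diagonal entries (1,1,1,1,1,1,1).

∂_2: C_2 → C_1 acts by ∂[p,q,r] = [q,r] − [p,r] + [p,q]. For instance
  ∂ABL = BL − AL + AB,
  ∂DEL = EL − DL + DE.
As a 24×16 matrix over Z this has rank 15, with invariant factors (1,1,1,1,1,1,1,1,1,1,1,1,1,1,1).

Reading off H_k = ker ∂_k / im ∂_{k+1}:

  H_0: rank C_0 − rank ∂_1 = 8 − 7 = 1, and the invariant factors of ∂_1 are all 1, so H_0 ≅ Z.
  H_1: rank ker ∂_1 − rank ∂_2 = (24 − 7) − 15 = 2, and the invariant factors of ∂_2 are all 1, so H_1 ≅ Z^2.
  H_2: rank ker ∂_2 − rank ∂_3 = (16 − 15) − 0 = 1, and there is no ∂_3, so H_2 ≅ Z.

As a check, the Euler characteristic is 8 − 24 + 16 = 0, which agrees with 1 − 2 + 1 = 0.

H_0 ≅ Z,  H_1 ≅ Z^2,  H_2 ≅ Z.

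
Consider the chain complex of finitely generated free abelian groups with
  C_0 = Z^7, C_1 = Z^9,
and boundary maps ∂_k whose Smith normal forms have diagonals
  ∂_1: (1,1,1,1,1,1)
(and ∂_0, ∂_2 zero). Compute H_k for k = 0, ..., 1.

H_0 = Z,  H_1 = Z^3.

H_0: b_0 = 7 − 0 − 6 = 1; torsion from ∂_1 factors > 1: none. So H_0 = Z.
H_1: b_1 = 9 − 6 − 0 = 3; torsion from ∂_2 factors > 1: none. So H_1 = Z^3.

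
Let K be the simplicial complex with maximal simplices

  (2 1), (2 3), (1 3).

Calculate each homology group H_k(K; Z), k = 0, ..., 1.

H_0 ≅ Z,  H_1 ≅ Z.

Fix the vertex order 1 < 2 < 3 and write every simplex with vertices in increasing order. Then dim K = 1 and the simplices of K are:

  0-simplices (3): [1], [2], [3]
  1-simplices (3): [1,2], [1,3], [2,3]

so the chain groups are C_0 ≅ Z^3, C_1 ≅ Z^3.

Boundary ∂_1: C_1 → C_0 sends each edge [p,q] (with p < q) to q − p. For instance
  ∂[1,3] = [3] − [1].
This gives a 3×3 integer matrix of rank 2; reducing to Smith normal form yields diagonal entries (1,1).

Now H_k = ker ∂_k / im ∂_{k+1}, so:

  H_0: rank C_0 − rank ∂_1 = 3 − 2 = 1, and the invariant factors of ∂_1 are all 1, so H_0 ≅ Z.
  H_1: rank ker ∂_1 − rank ∂_2 = (3 − 2) − 0 = 1, and there is no ∂_2, so H_1 ≅ Z.

(K is a triangulation of the circle S^1.)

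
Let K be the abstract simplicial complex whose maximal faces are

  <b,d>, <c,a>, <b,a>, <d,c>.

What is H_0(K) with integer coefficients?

We work with the vertex ordering a < b < c < d. The simplices of K, each written with vertices in increasing order, are:

  0-simplices (4): a, b, c, d
  1-simplices (4): ab, ac, bd, cd

giving chain groups C_0 ≅ Z^4, C_1 ≅ Z^4.

The boundary map ∂_1: C_1 → C_0 sends each edge [p,q] (with p < q) to q − p. For instance
  ∂ac = c − a.
As a 4×4 matrix over Z this has rank 3, with invariant factors (1,1,1).

From H_k ≅ ker(∂_k) / im(∂_{k+1}) we obtain:

  H_0: rank C_0 − rank ∂_1 = 4 − 3 = 1, and the invariant factors of ∂_1 are all 1, so H_0 = Z.

(K is a triangulation of the circle S^1.)

H_0 = Z.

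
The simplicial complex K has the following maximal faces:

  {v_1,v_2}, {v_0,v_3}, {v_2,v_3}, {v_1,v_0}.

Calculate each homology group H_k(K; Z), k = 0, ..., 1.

H_0 ≅ Z,  H_1 ≅ Z.

Fix the vertex order v_0 < v_1 < v_2 < v_3 and write every simplex with vertices in increasing order. Then dim K = 1 and the simplices of K are:

  0-simplices (4): [v_0], [v_1], [v_2], [v_3]
  1-simplices (4): [v_0,v_1], [v_0,v_3], [v_1,v_2], [v_2,v_3]

Hence C_0 ≅ Z^4, C_1 ≅ Z^4.

The boundary map ∂_1: C_1 → C_0 maps an edge to its endpoints' difference, ∂[p,q] = q − p. For instance
  ∂[v_0,v_1] = [v_1] − [v_0].
This gives a 4×4 integer matrix of rank 3; reducing to Smith normal form yields diagonal entries (1,1,1).

Now H_k = ker ∂_k / im ∂_{k+1}, so:

  H_0: rank C_0 − rank ∂_1 = 4 − 3 = 1, and the invariant factors of ∂_1 are all 1, so H_0 = Z.
  H_1: rank ker ∂_1 − rank ∂_2 = (4 − 3) − 0 = 1, and there is no ∂_2, so H_1 = Z.

(K is a triangulation of the circle S^1.)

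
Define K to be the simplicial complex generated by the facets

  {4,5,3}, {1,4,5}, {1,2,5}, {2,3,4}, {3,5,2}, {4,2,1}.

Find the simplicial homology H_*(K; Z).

H_0 ≅ Z,  H_1 = 0,  H_2 ≅ Z.

Order the vertices as 1 < 2 < 3 < 4 < 5. Listing each simplex with vertices in this order, K has dimension 2 with simplices:

  0-simplices (5): [1], [2], [3], [4], [5]
  1-simplices (9): [1,2], [1,4], [1,5], [2,3], [2,4], [2,5], [3,4], [3,5], [4,5]
  2-simplices (6): [1,2,4], [1,2,5], [1,4,5], [2,3,4], [2,3,5], [3,4,5]

so the chain groups are C_0 ≅ Z^5, C_1 ≅ Z^9, C_2 ≅ Z^6.

The boundary map ∂_1: C_1 → C_0 sends each edge [p,q] (with p < q) to q − p. For instance
  ∂[1,5] = [5] − [1].
This gives a 5×9 integer matrix of rank 4; reducing to Smith normal form yields diagonal entries (1,1,1,1).

The boundary map ∂_2: C_2 → C_1 sends each 2-simplex [p,q,r] to [q,r] − [p,r] + [p,q]. For instance
  ∂[1,2,4] = [2,4] − [1,4] + [1,2],
  ∂[2,3,4] = [3,4] − [2,4] + [2,3].
The 9×6 boundary matrix has rank 5 and Smith normal form diag(1,1,1,1,1).

From H_k ≅ ker(∂_k) / im(∂_{k+1}) we obtain:

  H_0: rank C_0 − rank ∂_1 = 5 − 4 = 1, and the invariant factors of ∂_1 are all 1, so H_0 = Z.
  H_1: rank ker ∂_1 − rank ∂_2 = (9 − 4) − 5 = 0, and the invariant factors of ∂_2 are all 1, so H_1 = 0.
  H_2: rank ker ∂_2 − rank ∂_3 = (6 − 5) − 0 = 1, and there is no ∂_3, so H_2 = Z.

(K is a triangulation of the 2-sphere S^2.)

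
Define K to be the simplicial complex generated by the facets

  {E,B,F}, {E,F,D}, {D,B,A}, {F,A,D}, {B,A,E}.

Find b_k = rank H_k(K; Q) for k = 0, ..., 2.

We work with the vertex ordering A < B < D < E < F. The simplices of K, each written with vertices in increasing order, are:

  0-simplices (5): A, B, D, E, F
  1-simplices (10): AB, AD, AE, AF, BD, BE, BF, DE, DF, EF
  2-simplices (5): ABD, ABE, ADF, BEF, DEF

giving chain groups C_0 ≅ Z^5, C_1 ≅ Z^10, C_2 ≅ Z^5.

Boundary ∂_1: C_1 → C_0 maps an edge to its endpoints' difference, ∂[p,q] = q − p. For instance
  ∂BF = F − B.
The 5×10 boundary matrix has rank 4 and Smith normal form diag(1,1,1,1).

Boundary ∂_2: C_2 → C_1 acts by ∂[p,q,r] = [q,r] − [p,r] + [p,q]. For instance
  ∂ADF = DF − AF + AD,
  ∂ABD = BD − AD + AB.
This gives a 10×5 integer matrix of rank 5; reducing to Smith normal form yields diagonal entries (1,1,1,1,1).

From H_k ≅ ker(∂_k) / im(∂_{k+1}) we obtain:

  H_0: rank C_0 − rank ∂_1 = 5 − 4 = 1, and the invariant factors of ∂_1 are all 1, so H_0 ≅ Z.
  H_1: rank ker ∂_1 − rank ∂_2 = (10 − 4) − 5 = 1, and the invariant factors of ∂_2 are all 1, so H_1 ≅ Z.
  H_2: rank ker ∂_2 − rank ∂_3 = (5 − 5) − 0 = 0, and there is no ∂_3, so H_2 ≅ 0.

As a check, the Euler characteristic is 5 − 10 + 5 = 0, which agrees with 1 − 1 + 0 = 0.

Hence the Betti numbers are b_0 = 1, b_1 = 1, b_2 = 0.

b_0 = 1, b_1 = 1, b_2 = 0.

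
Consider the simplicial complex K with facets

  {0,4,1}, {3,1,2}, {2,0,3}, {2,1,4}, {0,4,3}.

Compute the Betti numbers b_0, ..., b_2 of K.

b_0 = 1, b_1 = 1, b_2 = 0.

Order the vertices as 0 < 1 < 2 < 3 < 4. Listing each simplex with vertices in this order, K has dimension 2 with simplices:

  0-simplices (5): [0], [1], [2], [3], [4]
  1-simplices (10): [0,1], [0,2], [0,3], [0,4], [1,2], [1,3], [1,4], [2,3], [2,4], [3,4]
  2-simplices (5): [0,1,4], [0,2,3], [0,3,4], [1,2,3], [1,2,4]

giving chain groups C_0 ≅ Z^5, C_1 ≅ Z^10, C_2 ≅ Z^5.

∂_1: C_1 → C_0 maps an edge to its endpoints' difference, ∂[p,q] = q − p.
The 5×10 boundary matrix has rank 4 and Smith normal form diag(1,1,1,1).

Boundary ∂_2: C_2 → C_1 maps a triangle to the signed sum of its edges. For instance
  ∂[1,2,4] = [2,4] − [1,4] + [1,2],
  ∂[0,3,4] = [3,4] − [0,4] + [0,3].
The 10×5 boundary matrix has rank 5 and Smith normal form diag(1,1,1,1,1).

Computing H_k = (kernel of ∂_k) / (image of ∂_{k+1}):

  H_0: rank C_0 − rank ∂_1 = 5 − 4 = 1, and the invariant factors of ∂_1 are all 1, so H_0 = Z.
  H_1: rank ker ∂_1 − rank ∂_2 = (10 − 4) − 5 = 1, and the invariant factors of ∂_2 are all 1, so H_1 = Z.
  H_2: rank ker ∂_2 − rank ∂_3 = (5 − 5) − 0 = 0, and there is no ∂_3, so H_2 = 0.

Hence the Betti numbers are b_0 = 1, b_1 = 1, b_2 = 0.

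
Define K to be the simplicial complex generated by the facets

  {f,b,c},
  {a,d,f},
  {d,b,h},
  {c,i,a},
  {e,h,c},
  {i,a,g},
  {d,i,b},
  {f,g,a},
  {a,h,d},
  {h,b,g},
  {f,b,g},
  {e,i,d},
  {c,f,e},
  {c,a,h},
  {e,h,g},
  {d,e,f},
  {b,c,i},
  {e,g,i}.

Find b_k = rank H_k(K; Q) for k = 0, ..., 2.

Order the vertices as a < b < c < d < e < f < g < h < i. Listing each simplex with vertices in this order, K has dimension 2 with simplices:

  0-simplices (9): a, b, c, d, e, f, g, h, i
  1-simplices (27): ac, ad, af, ag, ah, ai, bc, bd, bf, bg, bh, bi, ce, cf, ch, ci, de, df, dh, di, ef, eg, eh, ei, fg, gh, gi
  2-simplices (18): ach, aci, adf, adh, afg, agi, bcf, bci, bdh, bdi, bfg, bgh, cef, ceh, def, dei, egh, egi

Hence C_0 ≅ Z^9, C_1 ≅ Z^27, C_2 ≅ Z^18.

Boundary ∂_1: C_1 → C_0 is given by ∂[p,q] = [q] − [p]. For instance
  ∂af = f − a.
The 9×27 boundary matrix has rank 8 and Smith normal form diag(1,1,1,1,1,1,1,1).

Boundary ∂_2: C_2 → C_1 sends each 2-simplex [p,q,r] to [q,r] − [p,r] + [p,q]. For instance
  ∂bgh = gh − bh + bg,
  ∂bfg = fg − bg + bf.
The resulting 27×18 matrix has rank 17, and its Smith normal form has invariant factors (1,1,1,1,1,1,1,1,1,1,1,1,1,1,1,1,1).

From H_k ≅ ker(∂_k) / im(∂_{k+1}) we obtain:

  H_0: rank C_0 − rank ∂_1 = 9 − 8 = 1, and the invariant factors of ∂_1 are all 1, so H_0 ≅ Z.
  H_1: rank ker ∂_1 − rank ∂_2 = (27 − 8) − 17 = 2, and the invariant factors of ∂_2 are all 1, so H_1 ≅ Z^2.
  H_2: rank ker ∂_2 − rank ∂_3 = (18 − 17) − 0 = 1, and there is no ∂_3, so H_2 ≅ Z.

(K is a triangulation of the torus T^2.)

Hence the Betti numbers are b_0 = 1, b_1 = 2, b_2 = 1.

b_0 = 1, b_1 = 2, b_2 = 1.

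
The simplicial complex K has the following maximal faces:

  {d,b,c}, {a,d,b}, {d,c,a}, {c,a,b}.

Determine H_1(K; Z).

We work with the vertex ordering a < b < c < d. The simplices of K, each written with vertices in increasing order, are:

  0-simplices (4): a, b, c, d
  1-simplices (6): ab, ac, ad, bc, bd, cd
  2-simplices (4): abc, abd, acd, bcd

Hence C_0 ≅ Z^4, C_1 ≅ Z^6, C_2 ≅ Z^4.

The boundary map ∂_1: C_1 → C_0 is given by ∂[p,q] = [q] − [p]. For instance
  ∂cd = d − c.
As a 4×6 matrix over Z this has rank 3, with invariant factors (1,1,1).

Boundary ∂_2: C_2 → C_1 sends each 2-simplex [p,q,r] to [q,r] − [p,r] + [p,q]. For instance
  ∂bcd = cd − bd + bc,
  ∂abd = bd − ad + ab.
The 6×4 boundary matrix has rank 3 and Smith normal form diag(1,1,1).

Reading off H_k = ker ∂_k / im ∂_{k+1}:

  H_1: rank ker ∂_1 − rank ∂_2 = (6 − 3) − 3 = 0, and the invariant factors of ∂_2 are all 1, so H_1 = 0.

H_1 = 0.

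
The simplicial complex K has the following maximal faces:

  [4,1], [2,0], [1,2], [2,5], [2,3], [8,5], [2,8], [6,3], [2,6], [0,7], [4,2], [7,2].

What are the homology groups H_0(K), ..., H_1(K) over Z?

H_0 = Z,  H_1 = Z^4.

Take the total order 0 < 1 < 2 < 3 < 4 < 5 < 6 < 7 < 8 on the vertex set. Then K (dimension 1) consists of the simplices:

  0-simplices (9): [0], [1], [2], [3], [4], [5], [6], [7], [8]
  1-simplices (12): [0,2], [0,7], [1,2], [1,4], [2,3], [2,4], [2,5], [2,6], [2,7], [2,8], [3,6], [5,8]

so the chain groups are C_0 ≅ Z^9, C_1 ≅ Z^12.

∂_1: C_1 → C_0 maps an edge to its endpoints' difference, ∂[p,q] = q − p. For instance
  ∂[2,7] = [7] − [2].
As a 9×12 matrix over Z this has rank 8, with invariant factors (1,1,1,1,1,1,1,1).

Reading off H_k = ker ∂_k / im ∂_{k+1}:

  H_0: rank C_0 − rank ∂_1 = 9 − 8 = 1, and the invariant factors of ∂_1 are all 1, so H_0 ≅ Z.
  H_1: rank ker ∂_1 − rank ∂_2 = (12 − 8) − 0 = 4, and there is no ∂_2, so H_1 ≅ Z^4.

(K is a triangulation of a wedge of 4 circles.)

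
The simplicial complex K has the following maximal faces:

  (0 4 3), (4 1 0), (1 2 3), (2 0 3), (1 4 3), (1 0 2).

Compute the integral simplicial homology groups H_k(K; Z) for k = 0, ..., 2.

Take the total order 0 < 1 < 2 < 3 < 4 on the vertex set. Then K (dimension 2) consists of the simplices:

  0-simplices (5): [0], [1], [2], [3], [4]
  1-simplices (9): [0,1], [0,2], [0,3], [0,4], [1,2], [1,3], [1,4], [2,3], [3,4]
  2-simplices (6): [0,1,2], [0,1,4], [0,2,3], [0,3,4], [1,2,3], [1,3,4]

so the chain groups are C_0 ≅ Z^5, C_1 ≅ Z^9, C_2 ≅ Z^6.

The boundary map ∂_1: C_1 → C_0 maps an edge to its endpoints' difference, ∂[p,q] = q − p.
The 5×9 boundary matrix has rank 4 and Smith normal form diag(1,1,1,1).

The boundary map ∂_2: C_2 → C_1 sends each 2-simplex [p,q,r] to [q,r] − [p,r] + [p,q]. For instance
  ∂[1,3,4] = [3,4] − [1,4] + [1,3],
  ∂[1,2,3] = [2,3] − [1,3] + [1,2].
The resulting 9×6 matrix has rank 5, and its Smith normal form has invariant factors (1,1,1,1,1).

Reading off H_k = ker ∂_k / im ∂_{k+1}:

  H_0: rank C_0 − rank ∂_1 = 5 − 4 = 1, and the invariant factors of ∂_1 are all 1, so H_0 ≅ Z.
  H_1: rank ker ∂_1 − rank ∂_2 = (9 − 4) − 5 = 0, and the invariant factors of ∂_2 are all 1, so H_1 ≅ 0.
  H_2: rank ker ∂_2 − rank ∂_3 = (6 − 5) − 0 = 1, and there is no ∂_3, so H_2 ≅ Z.

As a check, the Euler characteristic is 5 − 9 + 6 = 2, which agrees with 1 − 0 + 1 = 2.
(K is a triangulation of the 2-sphere S^2.)

H_0 = Z,  H_1 = 0,  H_2 = Z.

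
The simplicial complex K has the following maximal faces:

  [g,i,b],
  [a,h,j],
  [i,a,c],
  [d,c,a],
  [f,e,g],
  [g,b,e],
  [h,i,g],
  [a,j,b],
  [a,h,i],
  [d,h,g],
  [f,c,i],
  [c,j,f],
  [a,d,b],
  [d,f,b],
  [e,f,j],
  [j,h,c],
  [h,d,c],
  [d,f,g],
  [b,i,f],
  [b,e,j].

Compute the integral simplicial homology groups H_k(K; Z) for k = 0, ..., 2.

We work with the vertex ordering a < b < c < d < e < f < g < h < i < j. The simplices of K, each written with vertices in increasing order, are:

  0-simplices (10): a, b, c, d, e, f, g, h, i, j
  1-simplices (30): ab, ac, ad, ah, ai, aj, bd, be, bf, bg, bi, bj, cd, cf, ch, ci, cj, df, dg, dh, ef, eg, ej, fg, fi, fj, gh, gi, hi, hj
  2-simplices (20): abd, abj, acd, aci, ahi, ahj, bdf, beg, bej, bfi, bgi, cdh, cfi, cfj, chj, dfg, dgh, efg, efj, ghi

so the chain groups are C_0 ≅ Z^10, C_1 ≅ Z^30, C_2 ≅ Z^20.

The boundary map ∂_1: C_1 → C_0 sends each edge [p,q] (with p < q) to q − p.
This gives a 10×30 integer matrix of rank 9; reducing to Smith normal form yields diagonal entries (1,1,1,1,1,1,1,1,1).

∂_2: C_2 → C_1 maps a triangle to the signed sum of its edges. For instance
  ∂aci = ci − ai + ac,
  ∂efj = fj − ej + ef.
The resulting 30×20 matrix has rank 20, and its Smith normal form has invariant factors (1,1,1,1,1,1,1,1,1,1,1,1,1,1,1,1,1,1,1,2).

From H_k ≅ ker(∂_k) / im(∂_{k+1}) we obtain:

  H_0: rank C_0 − rank ∂_1 = 10 − 9 = 1, and the invariant factors of ∂_1 are all 1, so H_0 = Z.
  H_1: rank ker ∂_1 − rank ∂_2 = (30 − 9) − 20 = 1, and ∂_2 has invariant factor 2 > 1, so H_1 = Z ⊕ Z/2.
  H_2: rank ker ∂_2 − rank ∂_3 = (20 − 20) − 0 = 0, and there is no ∂_3, so H_2 = 0.

(K is a triangulation of the Klein bottle.)

H_0 = Z,  H_1 = Z ⊕ Z/2,  H_2 = 0.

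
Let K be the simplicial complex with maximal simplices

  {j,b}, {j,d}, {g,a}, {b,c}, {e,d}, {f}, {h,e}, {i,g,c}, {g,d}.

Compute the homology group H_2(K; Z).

H_2 = 0.

K has 10 vertices, 10 edges, 1 triangle.
rank ∂_2 = 1, rank ∂_3 = 0 ⇒ b_2 = 1 − 1 − 0 = 0. So H_2 ≅ 0.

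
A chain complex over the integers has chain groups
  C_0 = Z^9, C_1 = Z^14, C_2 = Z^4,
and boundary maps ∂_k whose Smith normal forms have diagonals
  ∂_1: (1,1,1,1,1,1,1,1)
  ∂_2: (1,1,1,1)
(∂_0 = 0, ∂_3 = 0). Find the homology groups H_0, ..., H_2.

H_0: b_0 = 9 − 0 − 8 = 1; torsion from ∂_1 factors > 1: none. So H_0 = Z.
H_1: b_1 = 14 − 8 − 4 = 2; torsion from ∂_2 factors > 1: none. So H_1 = Z^2.
H_2: b_2 = 4 − 4 − 0 = 0; torsion from ∂_3 factors > 1: none. So H_2 = 0.

H_0 = Z,  H_1 = Z^2,  H_2 = 0.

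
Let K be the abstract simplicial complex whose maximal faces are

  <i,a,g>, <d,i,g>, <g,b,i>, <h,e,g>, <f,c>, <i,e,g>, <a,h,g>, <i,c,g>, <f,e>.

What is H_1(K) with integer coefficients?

H_1 = Z.

We work with the vertex ordering a < b < c < d < e < f < g < h < i. The simplices of K, each written with vertices in increasing order, are:

  0-simplices (9): a, b, c, d, e, f, g, h, i
  1-simplices (16): ag, ah, ai, bg, bi, cf, cg, ci, dg, di, ef, eg, eh, ei, gh, gi
  2-simplices (7): agh, agi, bgi, cgi, dgi, egh, egi

Hence C_0 ≅ Z^9, C_1 ≅ Z^16, C_2 ≅ Z^7.

∂_1: C_1 → C_0 maps an edge to its endpoints' difference, ∂[p,q] = q − p. For instance
  ∂gi = i − g.
The 9×16 boundary matrix has rank 8 and Smith normal form diag(1,1,1,1,1,1,1,1).

∂_2: C_2 → C_1 maps a triangle to the signed sum of its edges. For instance
  ∂egi = gi − ei + eg,
  ∂agh = gh − ah + ag.
As a 16×7 matrix over Z this has rank 7, with invariant factors (1,1,1,1,1,1,1).

From H_k ≅ ker(∂_k) / im(∂_{k+1}) we obtain:

  H_1: rank ker ∂_1 − rank ∂_2 = (16 − 8) − 7 = 1, and the invariant factors of ∂_2 are all 1, so H_1 = Z.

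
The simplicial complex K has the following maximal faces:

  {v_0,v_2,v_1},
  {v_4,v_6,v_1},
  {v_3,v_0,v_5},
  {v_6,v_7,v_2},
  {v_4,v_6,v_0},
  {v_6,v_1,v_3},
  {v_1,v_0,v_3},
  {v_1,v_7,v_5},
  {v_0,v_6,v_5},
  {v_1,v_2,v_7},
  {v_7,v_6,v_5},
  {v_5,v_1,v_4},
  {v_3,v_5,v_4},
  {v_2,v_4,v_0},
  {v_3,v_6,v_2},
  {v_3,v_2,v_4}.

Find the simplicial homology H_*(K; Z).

H_0 ≅ Z,  H_1 ≅ Z^2,  H_2 ≅ Z.

Order the vertices as v_0 < v_1 < v_2 < v_3 < v_4 < v_5 < v_6 < v_7. Listing each simplex with vertices in this order, K has dimension 2 with simplices:

  0-simplices (8): [v_0], [v_1], [v_2], [v_3], [v_4], [v_5], [v_6], [v_7]
  1-simplices (24): (24 of them)
  2-simplices (16): (16 of them)

giving chain groups C_0 ≅ Z^8, C_1 ≅ Z^24, C_2 ≅ Z^16.

Boundary ∂_1: C_1 → C_0 maps an edge to its endpoints' difference, ∂[p,q] = q − p. For instance
  ∂[v_5,v_7] = [v_7] − [v_5].
This gives a 8×24 integer matrix of rank 7; reducing to Smith normal form yields diagonal entries (1,1,1,1,1,1,1).

The boundary map ∂_2: C_2 → C_1 maps a triangle to the signed sum of its edges. For instance
  ∂[v_0,v_1,v_2] = [v_1,v_2] − [v_0,v_2] + [v_0,v_1],
  ∂[v_0,v_1,v_3] = [v_1,v_3] − [v_0,v_3] + [v_0,v_1].
The 24×16 boundary matrix has rank 15 and Smith normal form diag(1,1,1,1,1,1,1,1,1,1,1,1,1,1,1).

From H_k ≅ ker(∂_k) / im(∂_{k+1}) we obtain:

  H_0: rank C_0 − rank ∂_1 = 8 − 7 = 1, and the invariant factors of ∂_1 are all 1, so H_0 = Z.
  H_1: rank ker ∂_1 − rank ∂_2 = (24 − 7) − 15 = 2, and the invariant factors of ∂_2 are all 1, so H_1 = Z^2.
  H_2: rank ker ∂_2 − rank ∂_3 = (16 − 15) − 0 = 1, and there is no ∂_3, so H_2 = Z.

As a check, the Euler characteristic is 8 − 24 + 16 = 0, which agrees with 1 − 2 + 1 = 0.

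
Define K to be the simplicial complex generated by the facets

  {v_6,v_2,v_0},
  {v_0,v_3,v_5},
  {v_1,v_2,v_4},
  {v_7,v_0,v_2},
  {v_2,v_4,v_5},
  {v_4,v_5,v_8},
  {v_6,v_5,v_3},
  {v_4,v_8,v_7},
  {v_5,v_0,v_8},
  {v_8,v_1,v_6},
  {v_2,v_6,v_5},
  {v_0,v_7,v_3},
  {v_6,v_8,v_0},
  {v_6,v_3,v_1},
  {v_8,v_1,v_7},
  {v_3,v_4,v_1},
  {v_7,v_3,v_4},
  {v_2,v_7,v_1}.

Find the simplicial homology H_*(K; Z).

We work with the vertex ordering v_0 < v_1 < v_2 < v_3 < v_4 < v_5 < v_6 < v_7 < v_8. The simplices of K, each written with vertices in increasing order, are:

  0-simplices (9): [v_0], [v_1], [v_2], [v_3], [v_4], [v_5], [v_6], [v_7], [v_8]
  1-simplices (27): (27 of them)
  2-simplices (18): (18 of them)

Hence C_0 ≅ Z^9, C_1 ≅ Z^27, C_2 ≅ Z^18.

The boundary map ∂_1: C_1 → C_0 is given by ∂[p,q] = [q] − [p].
This gives a 9×27 integer matrix of rank 8; reducing to Smith normal form yields diagonal entries (1,1,1,1,1,1,1,1).

∂_2: C_2 → C_1 sends each 2-simplex [p,q,r] to [q,r] − [p,r] + [p,q]. For instance
  ∂[v_1,v_3,v_6] = [v_3,v_6] − [v_1,v_6] + [v_1,v_3],
  ∂[v_0,v_2,v_6] = [v_2,v_6] − [v_0,v_6] + [v_0,v_2].
The resulting 27×18 matrix has rank 18, and its Smith normal form has invariant factors (1,1,1,1,1,1,1,1,1,1,1,1,1,1,1,1,1,2).

Reading off H_k = ker ∂_k / im ∂_{k+1}:

  H_0: rank C_0 − rank ∂_1 = 9 − 8 = 1, and the invariant factors of ∂_1 are all 1, so H_0 ≅ Z.
  H_1: rank ker ∂_1 − rank ∂_2 = (27 − 8) − 18 = 1, and ∂_2 has invariant factor 2 > 1, so H_1 ≅ Z ⊕ Z/2Z.
  H_2: rank ker ∂_2 − rank ∂_3 = (18 − 18) − 0 = 0, and there is no ∂_3, so H_2 ≅ 0.

As a check, the Euler characteristic is 9 − 27 + 18 = 0, which agrees with 1 − 1 + 0 = 0.

H_0 ≅ Z,  H_1 ≅ Z ⊕ Z/2Z,  H_2 = 0.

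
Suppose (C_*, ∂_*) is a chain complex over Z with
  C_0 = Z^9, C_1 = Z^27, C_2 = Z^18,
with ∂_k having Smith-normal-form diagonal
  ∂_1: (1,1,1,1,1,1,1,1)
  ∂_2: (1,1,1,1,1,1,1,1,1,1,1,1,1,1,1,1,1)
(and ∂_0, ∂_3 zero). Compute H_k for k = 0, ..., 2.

H_0 = Z,  H_1 = Z^2,  H_2 = Z.

H_0: b_0 = 9 − 0 − 8 = 1; torsion from ∂_1 factors > 1: none. So H_0 = Z.
H_1: b_1 = 27 − 8 − 17 = 2; torsion from ∂_2 factors > 1: none. So H_1 = Z^2.
H_2: b_2 = 18 − 17 − 0 = 1; torsion from ∂_3 factors > 1: none. So H_2 = Z.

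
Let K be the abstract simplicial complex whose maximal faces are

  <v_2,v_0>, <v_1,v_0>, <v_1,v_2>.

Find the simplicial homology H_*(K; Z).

H_0 = Z,  H_1 = Z.

We work with the vertex ordering v_0 < v_1 < v_2. The simplices of K, each written with vertices in increasing order, are:

  0-simplices (3): [v_0], [v_1], [v_2]
  1-simplices (3): [v_0,v_1], [v_0,v_2], [v_1,v_2]

so the chain groups are C_0 ≅ Z^3, C_1 ≅ Z^3.

The boundary map ∂_1: C_1 → C_0 maps an edge to its endpoints' difference, ∂[p,q] = q − p. For instance
  ∂[v_0,v_2] = [v_2] − [v_0].
This gives a 3×3 integer matrix of rank 2; reducing to Smith normal form yields diagonal entries (1,1).

From H_k ≅ ker(∂_k) / im(∂_{k+1}) we obtain:

  H_0: rank C_0 − rank ∂_1 = 3 − 2 = 1, and the invariant factors of ∂_1 are all 1, so H_0 ≅ Z.
  H_1: rank ker ∂_1 − rank ∂_2 = (3 − 2) − 0 = 1, and there is no ∂_2, so H_1 ≅ Z.

As a check, the Euler characteristic is 3 − 3 = 0, which agrees with 1 − 1 = 0.
(K is a triangulation of the circle S^1.)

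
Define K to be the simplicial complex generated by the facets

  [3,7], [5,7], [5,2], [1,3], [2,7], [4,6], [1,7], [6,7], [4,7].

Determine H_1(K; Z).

Fix the vertex order 1 < 2 < 3 < 4 < 5 < 6 < 7 and write every simplex with vertices in increasing order. Then dim K = 1 and the simplices of K are:

  0-simplices (7): [1], [2], [3], [4], [5], [6], [7]
  1-simplices (9): [1,3], [1,7], [2,5], [2,7], [3,7], [4,6], [4,7], [5,7], [6,7]

giving chain groups C_0 ≅ Z^7, C_1 ≅ Z^9.

The boundary map ∂_1: C_1 → C_0 sends each edge [p,q] (with p < q) to q − p. For instance
  ∂[3,7] = [7] − [3].
The 7×9 boundary matrix has rank 6 and Smith normal form diag(1,1,1,1,1,1).

Computing H_k = (kernel of ∂_k) / (image of ∂_{k+1}):

  H_1: rank ker ∂_1 − rank ∂_2 = (9 − 6) − 0 = 3, and there is no ∂_2, so H_1 ≅ Z^3.

(K is a triangulation of a wedge of 3 circles.)

H_1 ≅ Z^3.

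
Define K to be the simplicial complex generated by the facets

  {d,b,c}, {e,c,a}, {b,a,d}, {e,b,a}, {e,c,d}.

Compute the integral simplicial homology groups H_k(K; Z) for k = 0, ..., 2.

H_0 ≅ Z,  H_1 ≅ Z,  H_2 = 0.

Take the total order a < b < c < d < e on the vertex set. Then K (dimension 2) consists of the simplices:

  0-simplices (5): a, b, c, d, e
  1-simplices (10): ab, ac, ad, ae, bc, bd, be, cd, ce, de
  2-simplices (5): abd, abe, ace, bcd, cde

Hence C_0 ≅ Z^5, C_1 ≅ Z^10, C_2 ≅ Z^5.

The boundary map ∂_1: C_1 → C_0 sends each edge [p,q] (with p < q) to q − p. For instance
  ∂de = e − d.
As a 5×10 matrix over Z this has rank 4, with invariant factors (1,1,1,1).

∂_2: C_2 → C_1 maps a triangle to the signed sum of its edges. For instance
  ∂bcd = cd − bd + bc,
  ∂abd = bd − ad + ab.
As a 10×5 matrix over Z this has rank 5, with invariant factors (1,1,1,1,1).

Now H_k = ker ∂_k / im ∂_{k+1}, so:

  H_0: rank C_0 − rank ∂_1 = 5 − 4 = 1, and the invariant factors of ∂_1 are all 1, so H_0 = Z.
  H_1: rank ker ∂_1 − rank ∂_2 = (10 − 4) − 5 = 1, and the invariant factors of ∂_2 are all 1, so H_1 = Z.
  H_2: rank ker ∂_2 − rank ∂_3 = (5 − 5) − 0 = 0, and there is no ∂_3, so H_2 = 0.

(K is a triangulation of the Möbius band.)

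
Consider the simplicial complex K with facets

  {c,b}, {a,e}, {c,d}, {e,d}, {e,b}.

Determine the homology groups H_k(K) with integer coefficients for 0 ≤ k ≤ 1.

Take the total order a < b < c < d < e on the vertex set. Then K (dimension 1) consists of the simplices:

  0-simplices (5): a, b, c, d, e
  1-simplices (5): ae, bc, be, cd, de

Hence C_0 ≅ Z^5, C_1 ≅ Z^5.

Boundary ∂_1: C_1 → C_0 sends each edge [p,q] (with p < q) to q − p. For instance
  ∂ae = e − a.
The 5×5 boundary matrix has rank 4 and Smith normal form diag(1,1,1,1).

Reading off H_k = ker ∂_k / im ∂_{k+1}:

  H_0: rank C_0 − rank ∂_1 = 5 − 4 = 1, and the invariant factors of ∂_1 are all 1, so H_0 = Z.
  H_1: rank ker ∂_1 − rank ∂_2 = (5 − 4) − 0 = 1, and there is no ∂_2, so H_1 = Z.

H_0 ≅ Z,  H_1 ≅ Z.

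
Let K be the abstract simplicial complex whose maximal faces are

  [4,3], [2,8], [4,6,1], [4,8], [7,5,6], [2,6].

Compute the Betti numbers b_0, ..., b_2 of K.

b_0 = 1, b_1 = 1, b_2 = 0.

K has 8 vertices, 10 edges, 2 triangles.
rank ∂_0 = 0, rank ∂_1 = 7 ⇒ b_0 = 8 − 0 − 7 = 1; all invariant factors of ∂_1 are 1 so no torsion. So H_0 = Z.
rank ∂_1 = 7, rank ∂_2 = 2 ⇒ b_1 = 10 − 7 − 2 = 1; all invariant factors of ∂_2 are 1 so no torsion. So H_1 = Z.
rank ∂_2 = 2, rank ∂_3 = 0 ⇒ b_2 = 2 − 2 − 0 = 0. So H_2 = 0.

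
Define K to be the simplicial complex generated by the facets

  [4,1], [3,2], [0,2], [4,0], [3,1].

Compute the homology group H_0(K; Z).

H_0 ≅ Z.

K has 5 vertices, 5 edges.
rank ∂_0 = 0, rank ∂_1 = 4 ⇒ b_0 = 5 − 0 − 4 = 1; all invariant factors of ∂_1 are 1 so no torsion. So H_0 ≅ Z.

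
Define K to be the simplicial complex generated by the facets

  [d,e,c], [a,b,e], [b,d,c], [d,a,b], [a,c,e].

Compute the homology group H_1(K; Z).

We work with the vertex ordering a < b < c < d < e. The simplices of K, each written with vertices in increasing order, are:

  0-simplices (5): a, b, c, d, e
  1-simplices (10): ab, ac, ad, ae, bc, bd, be, cd, ce, de
  2-simplices (5): abd, abe, ace, bcd, cde

Hence C_0 ≅ Z^5, C_1 ≅ Z^10, C_2 ≅ Z^5.

∂_1: C_1 → C_0 is given by ∂[p,q] = [q] − [p].
The 5×10 boundary matrix has rank 4 and Smith normal form diag(1,1,1,1).

The boundary map ∂_2: C_2 → C_1 acts by ∂[p,q,r] = [q,r] − [p,r] + [p,q]. For instance
  ∂cde = de − ce + cd,
  ∂abe = be − ae + ab.
The resulting 10×5 matrix has rank 5, and its Smith normal form has invariant factors (1,1,1,1,1).

Now H_k = ker ∂_k / im ∂_{k+1}, so:

  H_1: rank ker ∂_1 − rank ∂_2 = (10 − 4) − 5 = 1, and the invariant factors of ∂_2 are all 1, so H_1 ≅ Z.

(K is a triangulation of the Möbius band.)

H_1 ≅ Z.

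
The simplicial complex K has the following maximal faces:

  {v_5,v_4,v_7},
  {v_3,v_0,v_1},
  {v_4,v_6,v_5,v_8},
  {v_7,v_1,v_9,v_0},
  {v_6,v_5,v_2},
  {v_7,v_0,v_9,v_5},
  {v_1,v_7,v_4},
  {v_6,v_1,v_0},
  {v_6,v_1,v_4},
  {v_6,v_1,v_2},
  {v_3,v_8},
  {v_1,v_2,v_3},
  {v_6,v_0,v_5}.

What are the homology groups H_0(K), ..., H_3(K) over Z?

H_0 ≅ Z,  H_1 ≅ Z,  H_2 ≅ Z,  H_3 = 0.

Take the total order v_0 < v_1 < v_2 < v_3 < v_4 < v_5 < v_6 < v_7 < v_8 < v_9 on the vertex set. Then K (dimension 3) consists of the simplices:

  0-simplices (10): [v_0], [v_1], [v_2], [v_3], [v_4], [v_5], [v_6], [v_7], [v_8], [v_9]
  1-simplices (26): (26 of them)
  2-simplices (20): (20 of them)
  3-simplices (3): [v_0,v_1,v_7,v_9], [v_0,v_5,v_7,v_9], [v_4,v_5,v_6,v_8]

so the chain groups are C_0 ≅ Z^10, C_1 ≅ Z^26, C_2 ≅ Z^20, C_3 ≅ Z^3.

∂_1: C_1 → C_0 sends each edge [p,q] (with p < q) to q − p. For instance
  ∂[v_1,v_6] = [v_6] − [v_1].
The 10×26 boundary matrix has rank 9 and Smith normal form diag(1,1,1,1,1,1,1,1,1).

Boundary ∂_2: C_2 → C_1 maps a triangle to the signed sum of its edges. For instance
  ∂[v_4,v_5,v_8] = [v_5,v_8] − [v_4,v_8] + [v_4,v_5],
  ∂[v_1,v_7,v_9] = [v_7,v_9] − [v_1,v_9] + [v_1,v_7].
The 26×20 boundary matrix has rank 16 and Smith normal form diag(1,1,1,1,1,1,1,1,1,1,1,1,1,1,1,1).

The boundary map ∂_3: C_3 → C_2 sends each 3-simplex σ to the alternating sum Σ_i (−1)^i (σ with its i-th vertex removed). For instance
  ∂[v_0,v_1,v_7,v_9] = [v_1,v_7,v_9] − [v_0,v_7,v_9] + [v_0,v_1,v_9] − [v_0,v_1,v_7],
  ∂[v_4,v_5,v_6,v_8] = [v_5,v_6,v_8] − [v_4,v_6,v_8] + [v_4,v_5,v_8] − [v_4,v_5,v_6].
This gives a 20×3 integer matrix of rank 3; reducing to Smith normal form yields diagonal entries (1,1,1).

Now H_k = ker ∂_k / im ∂_{k+1}, so:

  H_0: rank C_0 − rank ∂_1 = 10 − 9 = 1, and the invariant factors of ∂_1 are all 1, so H_0 ≅ Z.
  H_1: rank ker ∂_1 − rank ∂_2 = (26 − 9) − 16 = 1, and the invariant factors of ∂_2 are all 1, so H_1 ≅ Z.
  H_2: rank ker ∂_2 − rank ∂_3 = (20 − 16) − 3 = 1, and the invariant factors of ∂_3 are all 1, so H_2 ≅ Z.
  H_3: rank ker ∂_3 − rank ∂_4 = (3 − 3) − 0 = 0, and there is no ∂_4, so H_3 ≅ 0.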